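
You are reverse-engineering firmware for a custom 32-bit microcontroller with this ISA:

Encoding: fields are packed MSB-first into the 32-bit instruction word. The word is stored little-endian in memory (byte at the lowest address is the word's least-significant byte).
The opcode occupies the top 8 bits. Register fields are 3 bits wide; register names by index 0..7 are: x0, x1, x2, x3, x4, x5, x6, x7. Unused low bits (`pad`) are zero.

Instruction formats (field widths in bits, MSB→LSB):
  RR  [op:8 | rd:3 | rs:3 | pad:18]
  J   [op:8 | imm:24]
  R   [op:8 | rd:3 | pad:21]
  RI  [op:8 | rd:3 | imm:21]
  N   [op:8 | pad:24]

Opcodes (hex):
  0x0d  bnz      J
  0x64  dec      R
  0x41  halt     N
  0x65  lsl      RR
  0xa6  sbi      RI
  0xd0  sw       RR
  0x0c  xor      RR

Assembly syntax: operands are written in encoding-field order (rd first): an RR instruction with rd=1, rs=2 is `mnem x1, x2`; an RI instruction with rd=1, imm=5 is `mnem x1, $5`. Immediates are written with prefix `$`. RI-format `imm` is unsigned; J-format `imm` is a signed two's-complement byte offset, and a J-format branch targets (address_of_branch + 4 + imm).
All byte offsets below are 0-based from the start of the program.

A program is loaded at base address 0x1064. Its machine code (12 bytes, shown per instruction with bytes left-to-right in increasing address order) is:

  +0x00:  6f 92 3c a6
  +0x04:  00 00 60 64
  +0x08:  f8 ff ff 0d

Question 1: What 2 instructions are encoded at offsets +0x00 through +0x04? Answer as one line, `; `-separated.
sbi x1, $1872495; dec x3

[00] 6f 92 3c a6 → 0xa63c926f
  opcode bits[31:24]=0xa6: sbi/RI
  rd@[23:21]=0x1 ⇒ x1
  imm@[20:0]=0x1c926f ⇒ $1872495
[04] 00 00 60 64 → 0x64600000
  opcode bits[31:24]=0x64: dec/R
  rd@[23:21]=0x3 ⇒ x3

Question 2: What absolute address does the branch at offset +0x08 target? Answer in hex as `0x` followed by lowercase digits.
0x1068

@+08  little-endian(f8 ff ff 0d) = 0x0dfffff8
  top 8b → 0xd → bnz [J]
  imm: (w>>0)&0xffffff=0xfffff8 (s24→-8) → $-8
  target = base 0x1064 + off 0x08 + 4 + imm -8 = 0x1068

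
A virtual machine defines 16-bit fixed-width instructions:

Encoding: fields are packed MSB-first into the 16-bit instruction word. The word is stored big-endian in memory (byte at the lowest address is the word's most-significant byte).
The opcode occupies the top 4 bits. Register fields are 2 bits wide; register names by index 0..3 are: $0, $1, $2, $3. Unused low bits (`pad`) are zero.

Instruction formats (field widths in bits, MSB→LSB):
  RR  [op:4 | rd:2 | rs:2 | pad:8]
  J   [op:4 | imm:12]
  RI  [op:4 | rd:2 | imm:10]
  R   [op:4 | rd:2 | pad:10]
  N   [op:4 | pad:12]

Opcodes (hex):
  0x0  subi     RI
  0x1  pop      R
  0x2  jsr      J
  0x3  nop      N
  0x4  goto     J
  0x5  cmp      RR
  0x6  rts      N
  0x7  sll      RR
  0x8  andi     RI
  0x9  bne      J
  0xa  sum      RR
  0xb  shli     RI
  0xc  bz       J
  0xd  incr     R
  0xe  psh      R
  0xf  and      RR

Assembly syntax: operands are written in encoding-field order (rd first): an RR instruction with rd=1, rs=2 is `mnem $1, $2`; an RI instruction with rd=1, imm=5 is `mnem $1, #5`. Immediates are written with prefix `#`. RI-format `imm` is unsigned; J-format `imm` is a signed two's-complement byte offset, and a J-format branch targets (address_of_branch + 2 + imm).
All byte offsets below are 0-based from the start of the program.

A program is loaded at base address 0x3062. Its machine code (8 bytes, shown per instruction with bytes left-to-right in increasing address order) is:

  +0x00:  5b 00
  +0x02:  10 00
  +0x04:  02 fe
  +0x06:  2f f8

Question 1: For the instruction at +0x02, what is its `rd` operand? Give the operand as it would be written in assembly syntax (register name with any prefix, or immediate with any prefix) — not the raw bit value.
@+02  big-endian(10 00) = 0x1000
  top 4b → 0x1 → pop [R]
  rd@[11:10]=0x0 ⇒ $0

$0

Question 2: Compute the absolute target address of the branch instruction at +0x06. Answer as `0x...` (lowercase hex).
0x3062

[06] 2f f8 → 0x2ff8
  op=0x2ff8>>12=0x2 ⇒ jsr (J)
  imm: (w>>0)&0xfff=0xff8 (s12→-8) → #-8
  target = base 0x3062 + off 0x06 + 2 + imm -8 = 0x3062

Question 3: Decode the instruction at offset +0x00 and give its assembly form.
cmp $2, $3

+0x00: 5b 00 ⇒ word 0x5b00 (big)
  opcode bits[15:12]=0x5: cmp/RR
  [11:10] rd=2 = $2
  [9:8] rs=3 = $3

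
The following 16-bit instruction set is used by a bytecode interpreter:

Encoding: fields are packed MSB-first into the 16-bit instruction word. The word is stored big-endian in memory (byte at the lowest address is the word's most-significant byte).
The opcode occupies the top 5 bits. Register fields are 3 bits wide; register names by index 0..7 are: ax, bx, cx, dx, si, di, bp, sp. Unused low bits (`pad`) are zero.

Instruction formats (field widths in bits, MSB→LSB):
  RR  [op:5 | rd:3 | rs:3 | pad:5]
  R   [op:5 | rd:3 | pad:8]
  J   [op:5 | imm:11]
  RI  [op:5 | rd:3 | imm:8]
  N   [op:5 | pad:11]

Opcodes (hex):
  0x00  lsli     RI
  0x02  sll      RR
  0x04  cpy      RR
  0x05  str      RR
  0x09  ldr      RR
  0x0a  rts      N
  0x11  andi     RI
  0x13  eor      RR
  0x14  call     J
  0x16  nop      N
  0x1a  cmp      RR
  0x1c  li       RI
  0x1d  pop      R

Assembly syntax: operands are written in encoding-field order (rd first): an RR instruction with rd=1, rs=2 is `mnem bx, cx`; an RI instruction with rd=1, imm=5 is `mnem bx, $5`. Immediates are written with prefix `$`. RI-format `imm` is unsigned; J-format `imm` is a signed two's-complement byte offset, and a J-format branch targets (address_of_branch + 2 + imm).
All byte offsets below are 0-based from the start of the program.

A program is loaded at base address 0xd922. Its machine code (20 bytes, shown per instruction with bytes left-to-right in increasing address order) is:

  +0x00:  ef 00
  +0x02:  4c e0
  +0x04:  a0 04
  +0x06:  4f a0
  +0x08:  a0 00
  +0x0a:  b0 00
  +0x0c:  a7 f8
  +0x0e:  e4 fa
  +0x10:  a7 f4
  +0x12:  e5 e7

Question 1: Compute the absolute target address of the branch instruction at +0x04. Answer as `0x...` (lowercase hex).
0xd92c

[04] a0 04 → 0xa004
  top 5b → 0x14 → call [J]
  [10:0] imm=4 = $4
  target = base 0xd922 + off 0x04 + 2 + imm 4 = 0xd92c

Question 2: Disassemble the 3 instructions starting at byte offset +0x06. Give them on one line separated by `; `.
ldr sp, di; call $0; nop

+0x06: 4f a0 ⇒ word 0x4fa0 (big)
  top 5b → 0x9 → ldr [RR]
  rd: (w>>8)&0x7=0x7 → sp
  rs: (w>>5)&0x7=0x5 → di
+0x08: a0 00 ⇒ word 0xa000 (big)
  top 5b → 0x14 → call [J]
  imm: (w>>0)&0x7ff=0x0 → $0
+0x0a: b0 00 ⇒ word 0xb000 (big)
  top 5b → 0x16 → nop [N]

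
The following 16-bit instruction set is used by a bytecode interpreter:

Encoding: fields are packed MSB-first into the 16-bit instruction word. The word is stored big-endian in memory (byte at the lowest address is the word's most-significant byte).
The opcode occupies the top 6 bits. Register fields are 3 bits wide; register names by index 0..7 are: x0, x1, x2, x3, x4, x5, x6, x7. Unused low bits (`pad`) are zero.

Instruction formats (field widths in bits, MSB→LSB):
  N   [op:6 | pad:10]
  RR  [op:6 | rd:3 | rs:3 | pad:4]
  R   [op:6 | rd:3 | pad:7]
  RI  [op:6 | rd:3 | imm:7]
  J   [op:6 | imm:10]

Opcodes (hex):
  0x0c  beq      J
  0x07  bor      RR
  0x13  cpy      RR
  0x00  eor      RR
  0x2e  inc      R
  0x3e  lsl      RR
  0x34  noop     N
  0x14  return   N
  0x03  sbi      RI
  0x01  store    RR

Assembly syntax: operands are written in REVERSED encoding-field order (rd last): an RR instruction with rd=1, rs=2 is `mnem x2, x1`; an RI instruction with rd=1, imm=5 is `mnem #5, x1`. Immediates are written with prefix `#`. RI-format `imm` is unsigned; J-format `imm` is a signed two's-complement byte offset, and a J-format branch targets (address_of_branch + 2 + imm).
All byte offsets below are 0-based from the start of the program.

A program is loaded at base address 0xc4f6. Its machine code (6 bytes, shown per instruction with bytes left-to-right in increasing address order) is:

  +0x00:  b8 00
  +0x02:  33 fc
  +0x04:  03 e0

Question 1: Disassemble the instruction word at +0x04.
[04] 03 e0 → 0x03e0
  op=0x03e0>>10=0x0 ⇒ eor (RR)
  rd@[9:7]=0x7 ⇒ x7
  rs@[6:4]=0x6 ⇒ x6

eor x6, x7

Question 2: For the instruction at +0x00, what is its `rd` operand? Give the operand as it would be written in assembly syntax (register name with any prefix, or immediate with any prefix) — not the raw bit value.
x0

+0x00: b8 00 ⇒ word 0xb800 (big)
  opcode bits[15:10]=0x2e: inc/R
  rd@[9:7]=0x0 ⇒ x0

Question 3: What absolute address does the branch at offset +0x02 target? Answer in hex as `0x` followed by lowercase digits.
+0x02: 33 fc ⇒ word 0x33fc (big)
  op=0x33fc>>10=0xc ⇒ beq (J)
  [9:0] imm=1020 (s10→-4) = #-4
  target = base 0xc4f6 + off 0x02 + 2 + imm -4 = 0xc4f6

0xc4f6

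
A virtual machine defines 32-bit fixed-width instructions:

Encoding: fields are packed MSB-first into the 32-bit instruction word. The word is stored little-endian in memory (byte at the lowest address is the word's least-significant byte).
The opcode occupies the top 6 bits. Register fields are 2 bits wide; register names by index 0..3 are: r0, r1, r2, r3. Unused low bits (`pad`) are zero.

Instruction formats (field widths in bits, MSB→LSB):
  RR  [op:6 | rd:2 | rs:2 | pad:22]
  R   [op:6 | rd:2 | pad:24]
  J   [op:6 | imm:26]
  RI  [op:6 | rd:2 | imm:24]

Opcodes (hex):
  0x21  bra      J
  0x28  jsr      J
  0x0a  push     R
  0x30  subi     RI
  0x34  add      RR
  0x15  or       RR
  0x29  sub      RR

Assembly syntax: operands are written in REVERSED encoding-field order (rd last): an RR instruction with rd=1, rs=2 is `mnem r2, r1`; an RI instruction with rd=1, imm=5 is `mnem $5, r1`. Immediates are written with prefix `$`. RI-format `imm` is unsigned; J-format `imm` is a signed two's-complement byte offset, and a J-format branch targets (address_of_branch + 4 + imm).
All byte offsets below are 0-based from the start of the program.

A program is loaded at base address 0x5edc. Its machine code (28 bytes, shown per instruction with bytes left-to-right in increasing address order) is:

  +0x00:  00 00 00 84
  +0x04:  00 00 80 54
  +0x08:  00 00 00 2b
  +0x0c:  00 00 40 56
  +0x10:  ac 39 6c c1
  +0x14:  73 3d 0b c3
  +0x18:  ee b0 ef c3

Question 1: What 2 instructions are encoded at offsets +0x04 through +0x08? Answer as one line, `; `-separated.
off 0x04: read 00 00 80 54 as little → 0x54800000
  opcode bits[31:26]=0x15: or/RR
  [25:24] rd=0 = r0
  [23:22] rs=2 = r2
off 0x08: read 00 00 00 2b as little → 0x2b000000
  opcode bits[31:26]=0xa: push/R
  [25:24] rd=3 = r3

or r2, r0; push r3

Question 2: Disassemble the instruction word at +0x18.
subi $15708398, r3

@+18  little-endian(ee b0 ef c3) = 0xc3efb0ee
  op=0xc3efb0ee>>26=0x30 ⇒ subi (RI)
  rd@[25:24]=0x3 ⇒ r3
  imm@[23:0]=0xefb0ee ⇒ $15708398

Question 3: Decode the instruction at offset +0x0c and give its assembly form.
@+0c  little-endian(00 00 40 56) = 0x56400000
  top 6b → 0x15 → or [RR]
  [25:24] rd=2 = r2
  [23:22] rs=1 = r1

or r1, r2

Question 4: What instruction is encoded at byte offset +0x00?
[00] 00 00 00 84 → 0x84000000
  top 6b → 0x21 → bra [J]
  imm@[25:0]=0x0 ⇒ $0

bra $0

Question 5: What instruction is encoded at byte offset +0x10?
[10] ac 39 6c c1 → 0xc16c39ac
  opcode bits[31:26]=0x30: subi/RI
  rd: (w>>24)&0x3=0x1 → r1
  imm: (w>>0)&0xffffff=0x6c39ac → $7092652

subi $7092652, r1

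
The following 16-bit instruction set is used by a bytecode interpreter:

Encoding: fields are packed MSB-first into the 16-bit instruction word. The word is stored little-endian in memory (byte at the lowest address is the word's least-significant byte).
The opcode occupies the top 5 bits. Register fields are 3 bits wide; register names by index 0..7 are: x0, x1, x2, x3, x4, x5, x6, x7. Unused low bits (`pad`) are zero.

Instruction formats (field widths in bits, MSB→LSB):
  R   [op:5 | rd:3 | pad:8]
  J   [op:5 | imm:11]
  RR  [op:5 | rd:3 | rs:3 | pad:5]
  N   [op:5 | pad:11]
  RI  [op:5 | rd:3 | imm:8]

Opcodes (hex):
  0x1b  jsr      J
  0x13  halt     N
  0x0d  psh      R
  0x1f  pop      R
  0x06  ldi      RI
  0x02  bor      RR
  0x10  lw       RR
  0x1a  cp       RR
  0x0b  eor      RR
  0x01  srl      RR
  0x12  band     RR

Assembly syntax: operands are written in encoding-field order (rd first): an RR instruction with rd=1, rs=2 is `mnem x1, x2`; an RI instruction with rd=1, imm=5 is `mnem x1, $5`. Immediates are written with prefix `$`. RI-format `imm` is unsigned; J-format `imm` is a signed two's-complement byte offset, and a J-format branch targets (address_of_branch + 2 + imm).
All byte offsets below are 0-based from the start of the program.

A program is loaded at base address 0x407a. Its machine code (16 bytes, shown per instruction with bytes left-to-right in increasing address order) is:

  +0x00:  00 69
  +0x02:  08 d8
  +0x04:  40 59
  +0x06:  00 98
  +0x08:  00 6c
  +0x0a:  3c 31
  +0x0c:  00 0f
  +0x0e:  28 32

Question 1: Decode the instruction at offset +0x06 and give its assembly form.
+0x06: 00 98 ⇒ word 0x9800 (little)
  op=0x9800>>11=0x13 ⇒ halt (N)

halt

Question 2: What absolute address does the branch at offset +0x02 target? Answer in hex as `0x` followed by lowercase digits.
0x4086

[02] 08 d8 → 0xd808
  top 5b → 0x1b → jsr [J]
  imm@[10:0]=0x8 ⇒ $8
  target = base 0x407a + off 0x02 + 2 + imm 8 = 0x4086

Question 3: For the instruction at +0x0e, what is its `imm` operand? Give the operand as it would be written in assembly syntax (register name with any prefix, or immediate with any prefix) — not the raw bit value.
@+0e  little-endian(28 32) = 0x3228
  top 5b → 0x6 → ldi [RI]
  rd@[10:8]=0x2 ⇒ x2
  imm@[7:0]=0x28 ⇒ $40

$40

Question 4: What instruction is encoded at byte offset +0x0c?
+0x0c: 00 0f ⇒ word 0x0f00 (little)
  opcode bits[15:11]=0x1: srl/RR
  rd: (w>>8)&0x7=0x7 → x7
  rs: (w>>5)&0x7=0x0 → x0

srl x7, x0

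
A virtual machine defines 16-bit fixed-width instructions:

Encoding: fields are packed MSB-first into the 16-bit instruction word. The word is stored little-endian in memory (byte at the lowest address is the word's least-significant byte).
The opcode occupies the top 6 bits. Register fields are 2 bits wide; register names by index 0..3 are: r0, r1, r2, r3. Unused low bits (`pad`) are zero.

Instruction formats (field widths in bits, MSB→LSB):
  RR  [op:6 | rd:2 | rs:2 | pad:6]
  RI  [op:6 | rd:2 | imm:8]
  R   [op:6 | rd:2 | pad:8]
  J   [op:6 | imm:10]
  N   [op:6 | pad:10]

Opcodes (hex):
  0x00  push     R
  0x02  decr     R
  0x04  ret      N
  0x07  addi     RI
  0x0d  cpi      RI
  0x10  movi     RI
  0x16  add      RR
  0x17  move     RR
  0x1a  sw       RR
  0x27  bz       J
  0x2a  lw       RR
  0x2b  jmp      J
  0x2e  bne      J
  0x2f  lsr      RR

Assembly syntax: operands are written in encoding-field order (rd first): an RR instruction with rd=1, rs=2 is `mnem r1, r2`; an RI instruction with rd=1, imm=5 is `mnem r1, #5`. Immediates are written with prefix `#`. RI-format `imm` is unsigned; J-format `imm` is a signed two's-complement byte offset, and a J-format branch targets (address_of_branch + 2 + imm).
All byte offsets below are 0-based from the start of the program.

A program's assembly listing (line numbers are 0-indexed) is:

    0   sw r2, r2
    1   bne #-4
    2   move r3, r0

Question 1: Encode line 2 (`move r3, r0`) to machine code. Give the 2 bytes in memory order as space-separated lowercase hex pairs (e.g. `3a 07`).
2. move fields op=0x17:6|rd=3:2|rs=0:2|pad=0:6 → word 5f00h → 00 5f

00 5f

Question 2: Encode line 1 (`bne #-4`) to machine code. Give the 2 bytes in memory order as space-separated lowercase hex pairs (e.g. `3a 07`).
fc bb

line 1 (bne): pack op=0x2e:6|imm=-4:10 = 0xbbfc; little→ fc bb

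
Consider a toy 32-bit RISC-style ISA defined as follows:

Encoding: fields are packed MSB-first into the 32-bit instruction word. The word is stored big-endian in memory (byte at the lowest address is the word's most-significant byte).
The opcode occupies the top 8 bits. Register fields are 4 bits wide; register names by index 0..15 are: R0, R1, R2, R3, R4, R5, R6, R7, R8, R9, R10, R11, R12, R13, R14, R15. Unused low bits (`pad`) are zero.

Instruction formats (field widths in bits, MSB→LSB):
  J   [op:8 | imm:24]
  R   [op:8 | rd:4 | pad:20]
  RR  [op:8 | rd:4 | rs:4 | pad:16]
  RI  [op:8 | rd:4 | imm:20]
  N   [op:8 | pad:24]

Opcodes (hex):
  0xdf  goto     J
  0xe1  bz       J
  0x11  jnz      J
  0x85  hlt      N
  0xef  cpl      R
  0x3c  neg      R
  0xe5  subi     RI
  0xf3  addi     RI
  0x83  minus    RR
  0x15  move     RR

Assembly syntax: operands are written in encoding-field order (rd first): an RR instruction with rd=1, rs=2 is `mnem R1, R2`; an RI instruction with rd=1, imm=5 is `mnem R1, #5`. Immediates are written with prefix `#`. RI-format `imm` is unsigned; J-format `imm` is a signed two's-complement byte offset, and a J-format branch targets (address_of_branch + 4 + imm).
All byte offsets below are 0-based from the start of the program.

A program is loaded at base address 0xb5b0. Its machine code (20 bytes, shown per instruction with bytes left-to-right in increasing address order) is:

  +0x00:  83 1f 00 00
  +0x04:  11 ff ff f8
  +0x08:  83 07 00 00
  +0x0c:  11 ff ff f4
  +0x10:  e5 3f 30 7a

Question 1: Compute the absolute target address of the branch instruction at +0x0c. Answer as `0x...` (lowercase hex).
[0c] 11 ff ff f4 → 0x11fffff4
  opcode bits[31:24]=0x11: jnz/J
  imm@[23:0]=0xfffff4 (s24→-12) ⇒ #-12
  target = base 0xb5b0 + off 0x0c + 4 + imm -12 = 0xb5b4

0xb5b4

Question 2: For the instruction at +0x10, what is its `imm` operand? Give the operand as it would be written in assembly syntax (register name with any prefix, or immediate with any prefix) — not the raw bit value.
off 0x10: read e5 3f 30 7a as big → 0xe53f307a
  top 8b → 0xe5 → subi [RI]
  rd: (w>>20)&0xf=0x3 → R3
  imm: (w>>0)&0xfffff=0xf307a → #995450

#995450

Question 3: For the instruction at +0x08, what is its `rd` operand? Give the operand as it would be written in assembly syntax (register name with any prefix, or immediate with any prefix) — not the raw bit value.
R0

[08] 83 07 00 00 → 0x83070000
  top 8b → 0x83 → minus [RR]
  rd: (w>>20)&0xf=0x0 → R0
  rs: (w>>16)&0xf=0x7 → R7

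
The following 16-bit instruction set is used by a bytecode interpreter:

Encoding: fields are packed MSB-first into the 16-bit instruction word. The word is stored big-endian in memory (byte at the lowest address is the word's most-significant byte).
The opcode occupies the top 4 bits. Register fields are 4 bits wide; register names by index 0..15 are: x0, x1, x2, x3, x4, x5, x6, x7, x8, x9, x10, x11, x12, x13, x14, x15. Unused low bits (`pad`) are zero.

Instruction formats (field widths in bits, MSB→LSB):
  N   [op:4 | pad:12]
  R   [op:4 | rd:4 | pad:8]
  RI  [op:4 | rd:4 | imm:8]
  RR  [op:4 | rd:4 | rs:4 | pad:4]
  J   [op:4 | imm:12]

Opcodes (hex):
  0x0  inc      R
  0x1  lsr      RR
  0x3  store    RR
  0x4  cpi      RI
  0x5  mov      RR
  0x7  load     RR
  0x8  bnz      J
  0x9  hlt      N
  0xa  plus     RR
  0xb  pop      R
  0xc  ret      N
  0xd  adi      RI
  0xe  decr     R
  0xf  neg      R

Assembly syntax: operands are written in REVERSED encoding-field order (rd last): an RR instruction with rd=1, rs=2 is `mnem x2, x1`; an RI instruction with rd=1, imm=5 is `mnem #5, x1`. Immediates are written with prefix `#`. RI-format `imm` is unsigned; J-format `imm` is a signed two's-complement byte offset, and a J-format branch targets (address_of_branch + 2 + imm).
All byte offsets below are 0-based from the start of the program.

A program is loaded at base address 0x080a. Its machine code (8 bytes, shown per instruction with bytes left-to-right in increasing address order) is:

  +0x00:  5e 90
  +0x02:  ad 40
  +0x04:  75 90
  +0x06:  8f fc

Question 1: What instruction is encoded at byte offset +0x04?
load x9, x5

@+04  big-endian(75 90) = 0x7590
  opcode bits[15:12]=0x7: load/RR
  rd: (w>>8)&0xf=0x5 → x5
  rs: (w>>4)&0xf=0x9 → x9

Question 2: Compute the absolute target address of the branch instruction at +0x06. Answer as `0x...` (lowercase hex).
0x080e

@+06  big-endian(8f fc) = 0x8ffc
  opcode bits[15:12]=0x8: bnz/J
  [11:0] imm=4092 (s12→-4) = #-4
  target = base 0x080a + off 0x06 + 2 + imm -4 = 0x080e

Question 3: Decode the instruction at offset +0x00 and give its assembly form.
@+00  big-endian(5e 90) = 0x5e90
  top 4b → 0x5 → mov [RR]
  rd: (w>>8)&0xf=0xe → x14
  rs: (w>>4)&0xf=0x9 → x9

mov x9, x14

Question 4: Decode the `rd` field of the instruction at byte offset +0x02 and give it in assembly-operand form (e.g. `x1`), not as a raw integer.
[02] ad 40 → 0xad40
  opcode bits[15:12]=0xa: plus/RR
  rd@[11:8]=0xd ⇒ x13
  rs@[7:4]=0x4 ⇒ x4

x13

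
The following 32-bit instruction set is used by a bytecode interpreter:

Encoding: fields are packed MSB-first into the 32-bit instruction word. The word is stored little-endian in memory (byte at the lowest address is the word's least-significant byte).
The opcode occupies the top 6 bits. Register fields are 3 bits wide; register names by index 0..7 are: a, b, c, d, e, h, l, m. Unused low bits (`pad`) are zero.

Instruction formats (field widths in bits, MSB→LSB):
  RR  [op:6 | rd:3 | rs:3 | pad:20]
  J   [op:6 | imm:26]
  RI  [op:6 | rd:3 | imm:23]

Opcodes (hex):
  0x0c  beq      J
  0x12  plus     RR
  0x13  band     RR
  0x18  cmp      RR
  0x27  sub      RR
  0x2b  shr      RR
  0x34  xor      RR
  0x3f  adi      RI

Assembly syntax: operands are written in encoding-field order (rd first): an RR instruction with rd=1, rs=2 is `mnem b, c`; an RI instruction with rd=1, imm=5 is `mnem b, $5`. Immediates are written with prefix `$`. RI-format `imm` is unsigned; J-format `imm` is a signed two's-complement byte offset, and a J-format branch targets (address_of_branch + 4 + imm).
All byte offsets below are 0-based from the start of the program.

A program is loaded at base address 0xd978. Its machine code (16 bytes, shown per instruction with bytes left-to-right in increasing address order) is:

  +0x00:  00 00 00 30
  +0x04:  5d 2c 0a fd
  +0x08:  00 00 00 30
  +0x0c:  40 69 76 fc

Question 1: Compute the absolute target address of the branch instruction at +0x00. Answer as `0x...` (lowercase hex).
0xd97c

+0x00: 00 00 00 30 ⇒ word 0x30000000 (little)
  op=0x30000000>>26=0xc ⇒ beq (J)
  imm: (w>>0)&0x3ffffff=0x0 → $0
  target = base 0xd978 + off 0x00 + 4 + imm 0 = 0xd97c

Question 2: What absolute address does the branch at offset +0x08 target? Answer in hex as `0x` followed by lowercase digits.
0xd984

@+08  little-endian(00 00 00 30) = 0x30000000
  top 6b → 0xc → beq [J]
  [25:0] imm=0 = $0
  target = base 0xd978 + off 0x08 + 4 + imm 0 = 0xd984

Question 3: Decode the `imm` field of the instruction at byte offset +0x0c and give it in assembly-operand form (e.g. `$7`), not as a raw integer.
+0x0c: 40 69 76 fc ⇒ word 0xfc766940 (little)
  top 6b → 0x3f → adi [RI]
  rd@[25:23]=0x0 ⇒ a
  imm@[22:0]=0x766940 ⇒ $7760192

$7760192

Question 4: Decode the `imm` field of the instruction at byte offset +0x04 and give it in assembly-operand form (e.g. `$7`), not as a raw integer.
$666717

[04] 5d 2c 0a fd → 0xfd0a2c5d
  opcode bits[31:26]=0x3f: adi/RI
  rd: (w>>23)&0x7=0x2 → c
  imm: (w>>0)&0x7fffff=0xa2c5d → $666717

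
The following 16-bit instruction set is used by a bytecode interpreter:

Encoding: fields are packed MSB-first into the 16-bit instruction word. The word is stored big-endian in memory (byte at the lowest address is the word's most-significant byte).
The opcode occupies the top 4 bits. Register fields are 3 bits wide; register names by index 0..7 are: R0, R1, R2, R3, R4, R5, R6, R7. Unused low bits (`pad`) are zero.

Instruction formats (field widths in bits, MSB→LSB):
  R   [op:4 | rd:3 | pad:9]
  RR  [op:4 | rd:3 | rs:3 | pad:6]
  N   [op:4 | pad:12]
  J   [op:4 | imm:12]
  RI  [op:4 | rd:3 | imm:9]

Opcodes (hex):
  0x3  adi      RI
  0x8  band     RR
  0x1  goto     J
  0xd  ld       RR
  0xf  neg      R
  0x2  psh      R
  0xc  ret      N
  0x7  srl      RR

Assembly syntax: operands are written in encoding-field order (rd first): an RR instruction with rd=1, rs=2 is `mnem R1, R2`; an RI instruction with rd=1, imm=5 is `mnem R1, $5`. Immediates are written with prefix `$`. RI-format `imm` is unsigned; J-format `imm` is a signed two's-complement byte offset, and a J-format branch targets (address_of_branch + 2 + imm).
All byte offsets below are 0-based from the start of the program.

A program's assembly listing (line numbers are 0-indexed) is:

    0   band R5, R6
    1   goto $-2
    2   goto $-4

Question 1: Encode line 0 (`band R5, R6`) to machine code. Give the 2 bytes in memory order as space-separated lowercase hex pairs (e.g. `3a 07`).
line 0 (band): pack op=0x8:4|rd=5:3|rs=6:3|pad=0:6 = 0x8b80; big→ 8b 80

8b 80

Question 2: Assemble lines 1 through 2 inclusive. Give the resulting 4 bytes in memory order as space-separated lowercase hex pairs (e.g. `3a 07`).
L1: goto op=0x1:4|imm=-2:12 ⇒ 0x1ffe ⇒ big 1f fe
L2: goto op=0x1:4|imm=-4:12 ⇒ 0x1ffc ⇒ big 1f fc

1f fe 1f fc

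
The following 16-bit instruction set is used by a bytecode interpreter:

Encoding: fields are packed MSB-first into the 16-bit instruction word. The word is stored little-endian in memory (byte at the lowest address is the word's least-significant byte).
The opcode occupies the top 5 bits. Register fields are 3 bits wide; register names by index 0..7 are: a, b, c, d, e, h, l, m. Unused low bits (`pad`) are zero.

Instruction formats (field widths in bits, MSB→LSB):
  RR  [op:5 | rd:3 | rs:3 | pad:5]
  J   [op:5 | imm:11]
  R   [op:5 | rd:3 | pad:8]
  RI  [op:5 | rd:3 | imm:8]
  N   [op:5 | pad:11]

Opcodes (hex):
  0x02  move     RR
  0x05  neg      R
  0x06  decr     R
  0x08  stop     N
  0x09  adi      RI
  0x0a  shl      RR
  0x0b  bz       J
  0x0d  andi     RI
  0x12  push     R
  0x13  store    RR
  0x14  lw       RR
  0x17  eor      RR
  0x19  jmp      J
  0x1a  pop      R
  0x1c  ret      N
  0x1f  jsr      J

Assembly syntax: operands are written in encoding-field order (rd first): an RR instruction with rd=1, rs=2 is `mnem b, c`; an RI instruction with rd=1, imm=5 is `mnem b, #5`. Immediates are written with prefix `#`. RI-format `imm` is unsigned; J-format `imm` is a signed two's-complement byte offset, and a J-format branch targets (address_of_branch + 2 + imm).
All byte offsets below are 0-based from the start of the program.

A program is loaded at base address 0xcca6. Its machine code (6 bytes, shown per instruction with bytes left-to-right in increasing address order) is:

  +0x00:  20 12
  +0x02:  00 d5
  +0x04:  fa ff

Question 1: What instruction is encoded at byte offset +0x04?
+0x04: fa ff ⇒ word 0xfffa (little)
  top 5b → 0x1f → jsr [J]
  imm: (w>>0)&0x7ff=0x7fa (s11→-6) → #-6

jsr #-6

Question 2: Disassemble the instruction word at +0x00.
move c, b

[00] 20 12 → 0x1220
  top 5b → 0x2 → move [RR]
  rd: (w>>8)&0x7=0x2 → c
  rs: (w>>5)&0x7=0x1 → b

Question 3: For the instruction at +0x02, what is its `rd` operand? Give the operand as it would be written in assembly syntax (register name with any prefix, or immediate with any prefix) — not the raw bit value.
+0x02: 00 d5 ⇒ word 0xd500 (little)
  opcode bits[15:11]=0x1a: pop/R
  rd@[10:8]=0x5 ⇒ h

h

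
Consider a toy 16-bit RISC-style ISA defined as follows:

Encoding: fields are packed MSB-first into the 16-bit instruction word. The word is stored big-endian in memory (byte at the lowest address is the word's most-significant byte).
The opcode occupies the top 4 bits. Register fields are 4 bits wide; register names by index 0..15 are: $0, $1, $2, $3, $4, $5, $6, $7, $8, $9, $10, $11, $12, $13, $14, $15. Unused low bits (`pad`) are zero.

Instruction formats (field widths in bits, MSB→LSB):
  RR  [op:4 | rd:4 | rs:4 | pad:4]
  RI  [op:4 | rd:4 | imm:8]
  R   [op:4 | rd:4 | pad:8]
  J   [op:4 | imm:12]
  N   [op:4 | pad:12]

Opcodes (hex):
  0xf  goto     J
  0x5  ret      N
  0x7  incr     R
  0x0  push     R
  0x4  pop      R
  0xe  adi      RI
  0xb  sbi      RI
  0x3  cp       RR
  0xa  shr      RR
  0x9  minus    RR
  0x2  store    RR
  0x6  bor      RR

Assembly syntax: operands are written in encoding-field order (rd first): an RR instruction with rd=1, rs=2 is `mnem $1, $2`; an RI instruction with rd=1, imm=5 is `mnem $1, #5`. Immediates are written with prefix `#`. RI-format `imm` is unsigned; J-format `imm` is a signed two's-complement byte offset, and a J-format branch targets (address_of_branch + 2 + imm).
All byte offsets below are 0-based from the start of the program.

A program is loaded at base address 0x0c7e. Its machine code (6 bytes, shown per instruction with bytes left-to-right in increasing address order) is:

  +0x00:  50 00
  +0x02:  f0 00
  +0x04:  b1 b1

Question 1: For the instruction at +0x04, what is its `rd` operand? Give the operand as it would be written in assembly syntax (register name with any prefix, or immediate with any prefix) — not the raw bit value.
$1

+0x04: b1 b1 ⇒ word 0xb1b1 (big)
  top 4b → 0xb → sbi [RI]
  [11:8] rd=1 = $1
  [7:0] imm=177 = #177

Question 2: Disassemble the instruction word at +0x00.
off 0x00: read 50 00 as big → 0x5000
  top 4b → 0x5 → ret [N]

ret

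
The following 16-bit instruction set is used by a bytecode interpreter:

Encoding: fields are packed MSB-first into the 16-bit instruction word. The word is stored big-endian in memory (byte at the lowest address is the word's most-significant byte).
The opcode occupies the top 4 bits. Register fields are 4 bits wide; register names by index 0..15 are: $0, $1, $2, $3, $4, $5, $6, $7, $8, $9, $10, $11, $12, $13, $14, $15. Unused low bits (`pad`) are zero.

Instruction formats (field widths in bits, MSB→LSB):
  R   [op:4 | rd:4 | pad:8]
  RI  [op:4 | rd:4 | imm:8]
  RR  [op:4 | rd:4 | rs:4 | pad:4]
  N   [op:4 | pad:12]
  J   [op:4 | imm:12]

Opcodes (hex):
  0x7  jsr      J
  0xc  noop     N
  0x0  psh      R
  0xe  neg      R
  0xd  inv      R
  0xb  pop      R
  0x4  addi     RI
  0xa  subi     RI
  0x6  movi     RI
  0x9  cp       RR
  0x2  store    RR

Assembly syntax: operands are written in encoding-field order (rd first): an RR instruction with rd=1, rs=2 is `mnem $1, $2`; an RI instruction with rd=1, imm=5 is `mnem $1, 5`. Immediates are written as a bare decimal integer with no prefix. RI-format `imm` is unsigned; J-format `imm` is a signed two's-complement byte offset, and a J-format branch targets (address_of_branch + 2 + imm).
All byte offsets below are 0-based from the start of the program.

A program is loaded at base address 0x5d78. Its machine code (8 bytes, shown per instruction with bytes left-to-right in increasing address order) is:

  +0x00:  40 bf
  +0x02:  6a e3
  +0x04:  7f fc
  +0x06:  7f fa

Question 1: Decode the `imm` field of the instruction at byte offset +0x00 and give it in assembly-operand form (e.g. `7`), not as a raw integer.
off 0x00: read 40 bf as big → 0x40bf
  top 4b → 0x4 → addi [RI]
  rd: (w>>8)&0xf=0x0 → $0
  imm: (w>>0)&0xff=0xbf → 191

191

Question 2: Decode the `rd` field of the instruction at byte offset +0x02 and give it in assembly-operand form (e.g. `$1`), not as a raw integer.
$10

+0x02: 6a e3 ⇒ word 0x6ae3 (big)
  top 4b → 0x6 → movi [RI]
  rd: (w>>8)&0xf=0xa → $10
  imm: (w>>0)&0xff=0xe3 → 227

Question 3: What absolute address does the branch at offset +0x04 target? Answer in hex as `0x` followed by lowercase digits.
0x5d7a

[04] 7f fc → 0x7ffc
  top 4b → 0x7 → jsr [J]
  imm@[11:0]=0xffc (s12→-4) ⇒ -4
  target = base 0x5d78 + off 0x04 + 2 + imm -4 = 0x5d7a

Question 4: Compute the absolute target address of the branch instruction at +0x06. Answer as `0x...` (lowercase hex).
0x5d7a

+0x06: 7f fa ⇒ word 0x7ffa (big)
  op=0x7ffa>>12=0x7 ⇒ jsr (J)
  imm: (w>>0)&0xfff=0xffa (s12→-6) → -6
  target = base 0x5d78 + off 0x06 + 2 + imm -6 = 0x5d7a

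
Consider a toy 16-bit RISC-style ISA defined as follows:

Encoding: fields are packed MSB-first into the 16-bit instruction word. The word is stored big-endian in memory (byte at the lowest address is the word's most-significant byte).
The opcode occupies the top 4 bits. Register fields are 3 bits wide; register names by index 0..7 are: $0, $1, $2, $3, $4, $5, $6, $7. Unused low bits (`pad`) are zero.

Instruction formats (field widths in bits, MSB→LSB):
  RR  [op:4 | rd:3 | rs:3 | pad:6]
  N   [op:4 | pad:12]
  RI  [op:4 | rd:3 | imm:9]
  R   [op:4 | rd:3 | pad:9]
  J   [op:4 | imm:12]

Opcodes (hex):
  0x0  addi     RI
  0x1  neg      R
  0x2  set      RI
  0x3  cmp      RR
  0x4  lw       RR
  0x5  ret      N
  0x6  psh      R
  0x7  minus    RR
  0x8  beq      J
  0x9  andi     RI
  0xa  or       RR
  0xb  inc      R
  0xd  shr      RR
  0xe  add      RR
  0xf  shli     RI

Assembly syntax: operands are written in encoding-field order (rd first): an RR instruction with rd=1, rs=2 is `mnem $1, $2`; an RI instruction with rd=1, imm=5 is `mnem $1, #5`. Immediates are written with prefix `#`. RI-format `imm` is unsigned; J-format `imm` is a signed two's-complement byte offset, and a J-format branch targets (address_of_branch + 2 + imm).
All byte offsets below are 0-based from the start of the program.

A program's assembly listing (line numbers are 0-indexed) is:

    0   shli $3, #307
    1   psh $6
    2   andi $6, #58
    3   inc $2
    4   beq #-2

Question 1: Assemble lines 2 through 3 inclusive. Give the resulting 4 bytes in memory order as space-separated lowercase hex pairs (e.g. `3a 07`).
9c 3a b4 00

2. andi fields op=0x9:4|rd=6:3|imm=58:9 → word 9c3ah → 9c 3a
3. inc fields op=0xb:4|rd=2:3|pad=0:9 → word b400h → b4 00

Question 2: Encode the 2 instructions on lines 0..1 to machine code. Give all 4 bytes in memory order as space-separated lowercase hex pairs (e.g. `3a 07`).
L0: shli op=0xf:4|rd=3:3|imm=307:9 ⇒ 0xf733 ⇒ big f7 33
L1: psh op=0x6:4|rd=6:3|pad=0:9 ⇒ 0x6c00 ⇒ big 6c 00

f7 33 6c 00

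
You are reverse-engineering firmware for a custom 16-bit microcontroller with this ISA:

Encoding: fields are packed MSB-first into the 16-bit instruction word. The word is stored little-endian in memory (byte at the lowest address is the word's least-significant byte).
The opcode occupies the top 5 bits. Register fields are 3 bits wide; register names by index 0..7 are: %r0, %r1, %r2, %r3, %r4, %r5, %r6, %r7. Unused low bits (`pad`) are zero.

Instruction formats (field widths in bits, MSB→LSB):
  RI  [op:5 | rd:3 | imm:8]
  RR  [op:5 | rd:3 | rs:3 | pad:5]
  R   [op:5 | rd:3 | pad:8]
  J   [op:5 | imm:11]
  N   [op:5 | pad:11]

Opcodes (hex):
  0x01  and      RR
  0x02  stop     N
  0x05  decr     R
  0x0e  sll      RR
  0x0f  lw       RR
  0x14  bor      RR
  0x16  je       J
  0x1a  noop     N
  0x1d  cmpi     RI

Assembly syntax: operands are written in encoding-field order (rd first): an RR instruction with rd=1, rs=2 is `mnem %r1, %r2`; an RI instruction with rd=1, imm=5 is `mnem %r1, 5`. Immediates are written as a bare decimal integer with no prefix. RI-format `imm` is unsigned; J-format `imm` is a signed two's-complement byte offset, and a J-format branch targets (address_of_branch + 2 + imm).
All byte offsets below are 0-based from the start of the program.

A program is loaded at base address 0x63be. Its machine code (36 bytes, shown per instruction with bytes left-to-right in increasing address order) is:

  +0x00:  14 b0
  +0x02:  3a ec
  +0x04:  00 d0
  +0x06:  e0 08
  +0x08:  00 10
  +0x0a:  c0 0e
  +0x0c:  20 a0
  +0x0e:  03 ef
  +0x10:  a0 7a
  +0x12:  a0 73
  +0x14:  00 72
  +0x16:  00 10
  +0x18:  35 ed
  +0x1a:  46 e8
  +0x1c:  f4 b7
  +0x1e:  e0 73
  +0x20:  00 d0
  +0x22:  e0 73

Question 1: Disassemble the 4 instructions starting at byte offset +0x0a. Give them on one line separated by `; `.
@+0a  little-endian(c0 0e) = 0x0ec0
  op=0x0ec0>>11=0x1 ⇒ and (RR)
  rd: (w>>8)&0x7=0x6 → %r6
  rs: (w>>5)&0x7=0x6 → %r6
@+0c  little-endian(20 a0) = 0xa020
  op=0xa020>>11=0x14 ⇒ bor (RR)
  rd: (w>>8)&0x7=0x0 → %r0
  rs: (w>>5)&0x7=0x1 → %r1
@+0e  little-endian(03 ef) = 0xef03
  op=0xef03>>11=0x1d ⇒ cmpi (RI)
  rd: (w>>8)&0x7=0x7 → %r7
  imm: (w>>0)&0xff=0x3 → 3
@+10  little-endian(a0 7a) = 0x7aa0
  op=0x7aa0>>11=0xf ⇒ lw (RR)
  rd: (w>>8)&0x7=0x2 → %r2
  rs: (w>>5)&0x7=0x5 → %r5

and %r6, %r6; bor %r0, %r1; cmpi %r7, 3; lw %r2, %r5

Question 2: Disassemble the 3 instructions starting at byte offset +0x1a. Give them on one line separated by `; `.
[1a] 46 e8 → 0xe846
  op=0xe846>>11=0x1d ⇒ cmpi (RI)
  [10:8] rd=0 = %r0
  [7:0] imm=70 = 70
[1c] f4 b7 → 0xb7f4
  op=0xb7f4>>11=0x16 ⇒ je (J)
  [10:0] imm=2036 (s11→-12) = -12
[1e] e0 73 → 0x73e0
  op=0x73e0>>11=0xe ⇒ sll (RR)
  [10:8] rd=3 = %r3
  [7:5] rs=7 = %r7

cmpi %r0, 70; je -12; sll %r3, %r7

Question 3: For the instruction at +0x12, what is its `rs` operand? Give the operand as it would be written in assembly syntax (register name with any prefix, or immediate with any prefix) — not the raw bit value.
%r5

@+12  little-endian(a0 73) = 0x73a0
  top 5b → 0xe → sll [RR]
  [10:8] rd=3 = %r3
  [7:5] rs=5 = %r5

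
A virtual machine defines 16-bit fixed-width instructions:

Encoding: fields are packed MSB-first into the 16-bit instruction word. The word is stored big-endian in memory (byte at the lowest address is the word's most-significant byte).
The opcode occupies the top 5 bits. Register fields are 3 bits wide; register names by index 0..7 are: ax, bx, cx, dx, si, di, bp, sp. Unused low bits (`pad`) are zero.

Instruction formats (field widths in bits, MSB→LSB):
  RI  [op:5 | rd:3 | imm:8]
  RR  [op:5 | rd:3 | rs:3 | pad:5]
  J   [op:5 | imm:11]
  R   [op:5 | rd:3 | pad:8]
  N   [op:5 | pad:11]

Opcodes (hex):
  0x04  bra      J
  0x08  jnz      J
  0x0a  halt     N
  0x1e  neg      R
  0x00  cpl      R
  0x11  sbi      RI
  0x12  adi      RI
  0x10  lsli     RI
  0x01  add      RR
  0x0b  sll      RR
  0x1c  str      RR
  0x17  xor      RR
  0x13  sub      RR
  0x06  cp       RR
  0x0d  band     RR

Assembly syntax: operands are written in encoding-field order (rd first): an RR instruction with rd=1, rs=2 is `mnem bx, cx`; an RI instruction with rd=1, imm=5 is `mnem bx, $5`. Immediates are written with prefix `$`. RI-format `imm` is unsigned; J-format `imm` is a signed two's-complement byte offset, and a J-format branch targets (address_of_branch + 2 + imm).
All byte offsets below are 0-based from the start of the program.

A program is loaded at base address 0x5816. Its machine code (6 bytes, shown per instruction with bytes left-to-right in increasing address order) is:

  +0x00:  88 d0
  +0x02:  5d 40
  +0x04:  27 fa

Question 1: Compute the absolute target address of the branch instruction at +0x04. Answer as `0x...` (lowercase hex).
off 0x04: read 27 fa as big → 0x27fa
  opcode bits[15:11]=0x4: bra/J
  imm@[10:0]=0x7fa (s11→-6) ⇒ $-6
  target = base 0x5816 + off 0x04 + 2 + imm -6 = 0x5816

0x5816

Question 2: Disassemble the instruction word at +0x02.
sll di, cx

[02] 5d 40 → 0x5d40
  top 5b → 0xb → sll [RR]
  rd@[10:8]=0x5 ⇒ di
  rs@[7:5]=0x2 ⇒ cx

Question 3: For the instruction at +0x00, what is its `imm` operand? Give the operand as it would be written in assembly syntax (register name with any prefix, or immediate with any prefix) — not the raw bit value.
[00] 88 d0 → 0x88d0
  top 5b → 0x11 → sbi [RI]
  rd@[10:8]=0x0 ⇒ ax
  imm@[7:0]=0xd0 ⇒ $208

$208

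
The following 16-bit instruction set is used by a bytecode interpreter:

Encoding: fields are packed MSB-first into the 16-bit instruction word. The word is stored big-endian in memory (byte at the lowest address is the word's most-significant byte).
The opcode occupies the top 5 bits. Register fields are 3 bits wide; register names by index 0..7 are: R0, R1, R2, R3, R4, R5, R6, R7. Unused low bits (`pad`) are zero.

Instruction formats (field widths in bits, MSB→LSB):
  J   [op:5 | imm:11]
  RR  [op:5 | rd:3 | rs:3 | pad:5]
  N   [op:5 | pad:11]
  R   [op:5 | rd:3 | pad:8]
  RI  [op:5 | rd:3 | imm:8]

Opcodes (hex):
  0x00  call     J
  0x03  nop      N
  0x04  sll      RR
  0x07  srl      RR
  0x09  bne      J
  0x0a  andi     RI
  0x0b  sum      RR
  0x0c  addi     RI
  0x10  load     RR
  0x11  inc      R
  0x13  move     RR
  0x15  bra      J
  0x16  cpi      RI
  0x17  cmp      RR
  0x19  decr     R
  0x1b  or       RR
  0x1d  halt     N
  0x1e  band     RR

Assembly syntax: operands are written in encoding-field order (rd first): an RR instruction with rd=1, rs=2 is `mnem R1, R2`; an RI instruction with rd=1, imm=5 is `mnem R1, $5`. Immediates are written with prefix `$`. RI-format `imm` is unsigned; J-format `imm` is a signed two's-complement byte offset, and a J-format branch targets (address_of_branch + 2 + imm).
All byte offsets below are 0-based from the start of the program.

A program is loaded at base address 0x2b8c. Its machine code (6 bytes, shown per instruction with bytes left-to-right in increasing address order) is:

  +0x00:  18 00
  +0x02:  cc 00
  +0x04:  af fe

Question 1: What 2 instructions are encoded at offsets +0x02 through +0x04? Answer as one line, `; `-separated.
@+02  big-endian(cc 00) = 0xcc00
  opcode bits[15:11]=0x19: decr/R
  [10:8] rd=4 = R4
@+04  big-endian(af fe) = 0xaffe
  opcode bits[15:11]=0x15: bra/J
  [10:0] imm=2046 (s11→-2) = $-2

decr R4; bra $-2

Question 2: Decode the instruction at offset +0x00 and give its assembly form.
nop

+0x00: 18 00 ⇒ word 0x1800 (big)
  op=0x1800>>11=0x3 ⇒ nop (N)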